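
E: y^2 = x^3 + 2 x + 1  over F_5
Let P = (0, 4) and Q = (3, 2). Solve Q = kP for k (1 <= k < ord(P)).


Enumerate multiples of P until we hit Q = (3, 2):
  1P = (0, 4)
  2P = (1, 2)
  3P = (3, 2)
Match found at i = 3.

k = 3


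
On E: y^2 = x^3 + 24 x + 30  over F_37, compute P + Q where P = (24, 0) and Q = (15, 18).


P != Q, so use the chord formula.
s = (y2 - y1) / (x2 - x1) = (18) / (28) mod 37 = 35
x3 = s^2 - x1 - x2 mod 37 = 35^2 - 24 - 15 = 2
y3 = s (x1 - x3) - y1 mod 37 = 35 * (24 - 2) - 0 = 30

P + Q = (2, 30)


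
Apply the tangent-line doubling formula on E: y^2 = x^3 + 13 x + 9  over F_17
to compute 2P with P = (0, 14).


Doubling: s = (3 x1^2 + a) / (2 y1)
s = (3*0^2 + 13) / (2*14) mod 17 = 12
x3 = s^2 - 2 x1 mod 17 = 12^2 - 2*0 = 8
y3 = s (x1 - x3) - y1 mod 17 = 12 * (0 - 8) - 14 = 9

2P = (8, 9)


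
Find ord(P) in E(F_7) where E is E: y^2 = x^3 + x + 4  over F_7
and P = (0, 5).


Compute successive multiples of P until we hit O:
  1P = (0, 5)
  2P = (4, 3)
  3P = (5, 1)
  4P = (6, 4)
  5P = (2, 0)
  6P = (6, 3)
  7P = (5, 6)
  8P = (4, 4)
  ... (continuing to 10P)
  10P = O

ord(P) = 10


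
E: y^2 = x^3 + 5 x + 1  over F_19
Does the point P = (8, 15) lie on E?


Check whether y^2 = x^3 + 5 x + 1 (mod 19) for (x, y) = (8, 15).
LHS: y^2 = 15^2 mod 19 = 16
RHS: x^3 + 5 x + 1 = 8^3 + 5*8 + 1 mod 19 = 2
LHS != RHS

No, not on the curve


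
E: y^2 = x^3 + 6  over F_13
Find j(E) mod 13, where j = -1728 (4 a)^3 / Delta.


Delta = -16(4 a^3 + 27 b^2) mod 13 = 9
-1728 * (4 a)^3 = -1728 * (4*0)^3 mod 13 = 0
j = 0 * 9^(-1) mod 13 = 0

j = 0 (mod 13)


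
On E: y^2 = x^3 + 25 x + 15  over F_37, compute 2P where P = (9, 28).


Doubling: s = (3 x1^2 + a) / (2 y1)
s = (3*9^2 + 25) / (2*28) mod 37 = 18
x3 = s^2 - 2 x1 mod 37 = 18^2 - 2*9 = 10
y3 = s (x1 - x3) - y1 mod 37 = 18 * (9 - 10) - 28 = 28

2P = (10, 28)


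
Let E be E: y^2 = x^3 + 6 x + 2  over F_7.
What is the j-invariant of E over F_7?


Delta = -16(4 a^3 + 27 b^2) mod 7 = 2
-1728 * (4 a)^3 = -1728 * (4*6)^3 mod 7 = 6
j = 6 * 2^(-1) mod 7 = 3

j = 3 (mod 7)


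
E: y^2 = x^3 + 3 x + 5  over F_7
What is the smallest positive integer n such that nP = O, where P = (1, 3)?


Compute successive multiples of P until we hit O:
  1P = (1, 3)
  2P = (6, 6)
  3P = (4, 5)
  4P = (4, 2)
  5P = (6, 1)
  6P = (1, 4)
  7P = O

ord(P) = 7


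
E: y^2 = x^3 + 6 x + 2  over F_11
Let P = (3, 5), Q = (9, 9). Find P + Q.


P != Q, so use the chord formula.
s = (y2 - y1) / (x2 - x1) = (4) / (6) mod 11 = 8
x3 = s^2 - x1 - x2 mod 11 = 8^2 - 3 - 9 = 8
y3 = s (x1 - x3) - y1 mod 11 = 8 * (3 - 8) - 5 = 10

P + Q = (8, 10)


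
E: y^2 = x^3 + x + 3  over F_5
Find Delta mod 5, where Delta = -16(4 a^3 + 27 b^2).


4 a^3 + 27 b^2 = 4*1^3 + 27*3^2 = 4 + 243 = 247
Delta = -16 * (247) = -3952
Delta mod 5 = 3

Delta = 3 (mod 5)


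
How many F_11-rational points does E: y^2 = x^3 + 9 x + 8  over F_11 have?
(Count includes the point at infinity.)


For each x in F_11, count y with y^2 = x^3 + 9 x + 8 mod 11:
  x = 2: RHS = 1, y in [1, 10]  -> 2 point(s)
  x = 4: RHS = 9, y in [3, 8]  -> 2 point(s)
  x = 6: RHS = 3, y in [5, 6]  -> 2 point(s)
  x = 8: RHS = 9, y in [3, 8]  -> 2 point(s)
  x = 9: RHS = 4, y in [2, 9]  -> 2 point(s)
  x = 10: RHS = 9, y in [3, 8]  -> 2 point(s)
Affine points: 12. Add the point at infinity: total = 13.

#E(F_11) = 13


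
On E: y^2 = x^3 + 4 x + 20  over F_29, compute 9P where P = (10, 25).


k = 9 = 1001_2 (binary, LSB first: 1001)
Double-and-add from P = (10, 25):
  bit 0 = 1: acc = O + (10, 25) = (10, 25)
  bit 1 = 0: acc unchanged = (10, 25)
  bit 2 = 0: acc unchanged = (10, 25)
  bit 3 = 1: acc = (10, 25) + (5, 22) = (19, 16)

9P = (19, 16)


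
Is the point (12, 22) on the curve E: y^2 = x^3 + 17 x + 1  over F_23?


Check whether y^2 = x^3 + 17 x + 1 (mod 23) for (x, y) = (12, 22).
LHS: y^2 = 22^2 mod 23 = 1
RHS: x^3 + 17 x + 1 = 12^3 + 17*12 + 1 mod 23 = 1
LHS = RHS

Yes, on the curve


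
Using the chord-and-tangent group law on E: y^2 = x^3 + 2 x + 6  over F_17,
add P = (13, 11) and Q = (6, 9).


P != Q, so use the chord formula.
s = (y2 - y1) / (x2 - x1) = (15) / (10) mod 17 = 10
x3 = s^2 - x1 - x2 mod 17 = 10^2 - 13 - 6 = 13
y3 = s (x1 - x3) - y1 mod 17 = 10 * (13 - 13) - 11 = 6

P + Q = (13, 6)


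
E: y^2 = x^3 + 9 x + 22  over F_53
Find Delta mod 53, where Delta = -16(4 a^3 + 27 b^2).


4 a^3 + 27 b^2 = 4*9^3 + 27*22^2 = 2916 + 13068 = 15984
Delta = -16 * (15984) = -255744
Delta mod 53 = 34

Delta = 34 (mod 53)


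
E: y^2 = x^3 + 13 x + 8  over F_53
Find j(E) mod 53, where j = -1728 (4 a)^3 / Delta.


Delta = -16(4 a^3 + 27 b^2) mod 53 = 19
-1728 * (4 a)^3 = -1728 * (4*13)^3 mod 53 = 32
j = 32 * 19^(-1) mod 53 = 24

j = 24 (mod 53)


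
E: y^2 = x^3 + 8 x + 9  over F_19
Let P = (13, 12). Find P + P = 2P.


Doubling: s = (3 x1^2 + a) / (2 y1)
s = (3*13^2 + 8) / (2*12) mod 19 = 8
x3 = s^2 - 2 x1 mod 19 = 8^2 - 2*13 = 0
y3 = s (x1 - x3) - y1 mod 19 = 8 * (13 - 0) - 12 = 16

2P = (0, 16)


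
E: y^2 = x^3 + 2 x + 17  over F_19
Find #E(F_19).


For each x in F_19, count y with y^2 = x^3 + 2 x + 17 mod 19:
  x = 0: RHS = 17, y in [6, 13]  -> 2 point(s)
  x = 1: RHS = 1, y in [1, 18]  -> 2 point(s)
  x = 5: RHS = 0, y in [0]  -> 1 point(s)
  x = 6: RHS = 17, y in [6, 13]  -> 2 point(s)
  x = 9: RHS = 4, y in [2, 17]  -> 2 point(s)
  x = 10: RHS = 11, y in [7, 12]  -> 2 point(s)
  x = 13: RHS = 17, y in [6, 13]  -> 2 point(s)
  x = 17: RHS = 5, y in [9, 10]  -> 2 point(s)
Affine points: 15. Add the point at infinity: total = 16.

#E(F_19) = 16


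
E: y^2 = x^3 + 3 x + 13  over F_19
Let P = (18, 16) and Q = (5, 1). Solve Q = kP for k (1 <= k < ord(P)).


Enumerate multiples of P until we hit Q = (5, 1):
  1P = (18, 16)
  2P = (3, 7)
  3P = (9, 16)
  4P = (11, 3)
  5P = (14, 5)
  6P = (10, 6)
  7P = (8, 6)
  8P = (13, 8)
  9P = (5, 1)
Match found at i = 9.

k = 9


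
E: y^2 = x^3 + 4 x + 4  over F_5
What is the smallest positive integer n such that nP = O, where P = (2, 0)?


Compute successive multiples of P until we hit O:
  1P = (2, 0)
  2P = O

ord(P) = 2


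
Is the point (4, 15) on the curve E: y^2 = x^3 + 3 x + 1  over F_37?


Check whether y^2 = x^3 + 3 x + 1 (mod 37) for (x, y) = (4, 15).
LHS: y^2 = 15^2 mod 37 = 3
RHS: x^3 + 3 x + 1 = 4^3 + 3*4 + 1 mod 37 = 3
LHS = RHS

Yes, on the curve


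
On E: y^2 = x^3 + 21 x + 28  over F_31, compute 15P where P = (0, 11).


k = 15 = 1111_2 (binary, LSB first: 1111)
Double-and-add from P = (0, 11):
  bit 0 = 1: acc = O + (0, 11) = (0, 11)
  bit 1 = 1: acc = (0, 11) + (2, 4) = (18, 21)
  bit 2 = 1: acc = (18, 21) + (29, 28) = (9, 27)
  bit 3 = 1: acc = (9, 27) + (11, 28) = (19, 30)

15P = (19, 30)


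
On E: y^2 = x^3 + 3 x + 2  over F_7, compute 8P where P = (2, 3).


k = 8 = 1000_2 (binary, LSB first: 0001)
Double-and-add from P = (2, 3):
  bit 0 = 0: acc unchanged = O
  bit 1 = 0: acc unchanged = O
  bit 2 = 0: acc unchanged = O
  bit 3 = 1: acc = O + (2, 4) = (2, 4)

8P = (2, 4)


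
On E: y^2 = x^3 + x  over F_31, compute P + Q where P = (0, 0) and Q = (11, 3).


P != Q, so use the chord formula.
s = (y2 - y1) / (x2 - x1) = (3) / (11) mod 31 = 20
x3 = s^2 - x1 - x2 mod 31 = 20^2 - 0 - 11 = 17
y3 = s (x1 - x3) - y1 mod 31 = 20 * (0 - 17) - 0 = 1

P + Q = (17, 1)


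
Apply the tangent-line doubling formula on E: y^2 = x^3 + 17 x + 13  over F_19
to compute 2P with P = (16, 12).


Doubling: s = (3 x1^2 + a) / (2 y1)
s = (3*16^2 + 17) / (2*12) mod 19 = 5
x3 = s^2 - 2 x1 mod 19 = 5^2 - 2*16 = 12
y3 = s (x1 - x3) - y1 mod 19 = 5 * (16 - 12) - 12 = 8

2P = (12, 8)


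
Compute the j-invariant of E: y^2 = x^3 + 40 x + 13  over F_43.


Delta = -16(4 a^3 + 27 b^2) mod 43 = 14
-1728 * (4 a)^3 = -1728 * (4*40)^3 mod 43 = 21
j = 21 * 14^(-1) mod 43 = 23

j = 23 (mod 43)


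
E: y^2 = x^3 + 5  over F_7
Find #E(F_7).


For each x in F_7, count y with y^2 = x^3 + 0 x + 5 mod 7:
  x = 3: RHS = 4, y in [2, 5]  -> 2 point(s)
  x = 5: RHS = 4, y in [2, 5]  -> 2 point(s)
  x = 6: RHS = 4, y in [2, 5]  -> 2 point(s)
Affine points: 6. Add the point at infinity: total = 7.

#E(F_7) = 7


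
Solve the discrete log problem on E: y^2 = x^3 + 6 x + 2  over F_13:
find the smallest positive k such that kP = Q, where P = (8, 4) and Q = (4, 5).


Enumerate multiples of P until we hit Q = (4, 5):
  1P = (8, 4)
  2P = (1, 10)
  3P = (5, 12)
  4P = (10, 10)
  5P = (4, 8)
  6P = (2, 3)
  7P = (7, 7)
  8P = (7, 6)
  9P = (2, 10)
  10P = (4, 5)
Match found at i = 10.

k = 10


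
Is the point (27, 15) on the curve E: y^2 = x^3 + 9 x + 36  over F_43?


Check whether y^2 = x^3 + 9 x + 36 (mod 43) for (x, y) = (27, 15).
LHS: y^2 = 15^2 mod 43 = 10
RHS: x^3 + 9 x + 36 = 27^3 + 9*27 + 36 mod 43 = 10
LHS = RHS

Yes, on the curve


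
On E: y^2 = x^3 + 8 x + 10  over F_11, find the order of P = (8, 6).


Compute successive multiples of P until we hit O:
  1P = (8, 6)
  2P = (10, 1)
  3P = (2, 1)
  4P = (2, 10)
  5P = (10, 10)
  6P = (8, 5)
  7P = O

ord(P) = 7


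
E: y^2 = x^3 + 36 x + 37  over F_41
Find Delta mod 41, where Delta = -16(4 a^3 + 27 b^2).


4 a^3 + 27 b^2 = 4*36^3 + 27*37^2 = 186624 + 36963 = 223587
Delta = -16 * (223587) = -3577392
Delta mod 41 = 22

Delta = 22 (mod 41)


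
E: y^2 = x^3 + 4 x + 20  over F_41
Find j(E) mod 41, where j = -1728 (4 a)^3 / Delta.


Delta = -16(4 a^3 + 27 b^2) mod 41 = 19
-1728 * (4 a)^3 = -1728 * (4*4)^3 mod 41 = 24
j = 24 * 19^(-1) mod 41 = 25

j = 25 (mod 41)


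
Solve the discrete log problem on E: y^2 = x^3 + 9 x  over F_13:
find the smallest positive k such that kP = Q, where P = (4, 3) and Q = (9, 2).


Enumerate multiples of P until we hit Q = (9, 2):
  1P = (4, 3)
  2P = (1, 6)
  3P = (9, 2)
Match found at i = 3.

k = 3


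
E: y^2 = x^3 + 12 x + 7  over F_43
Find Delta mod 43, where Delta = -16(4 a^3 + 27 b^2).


4 a^3 + 27 b^2 = 4*12^3 + 27*7^2 = 6912 + 1323 = 8235
Delta = -16 * (8235) = -131760
Delta mod 43 = 35

Delta = 35 (mod 43)


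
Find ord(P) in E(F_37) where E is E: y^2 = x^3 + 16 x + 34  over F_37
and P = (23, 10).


Compute successive multiples of P until we hit O:
  1P = (23, 10)
  2P = (18, 30)
  3P = (12, 20)
  4P = (12, 17)
  5P = (18, 7)
  6P = (23, 27)
  7P = O

ord(P) = 7


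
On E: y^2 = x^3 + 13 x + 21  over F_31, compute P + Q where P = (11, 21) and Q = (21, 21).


P != Q, so use the chord formula.
s = (y2 - y1) / (x2 - x1) = (0) / (10) mod 31 = 0
x3 = s^2 - x1 - x2 mod 31 = 0^2 - 11 - 21 = 30
y3 = s (x1 - x3) - y1 mod 31 = 0 * (11 - 30) - 21 = 10

P + Q = (30, 10)


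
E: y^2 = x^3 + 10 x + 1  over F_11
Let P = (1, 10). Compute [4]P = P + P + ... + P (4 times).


k = 4 = 100_2 (binary, LSB first: 001)
Double-and-add from P = (1, 10):
  bit 0 = 0: acc unchanged = O
  bit 1 = 0: acc unchanged = O
  bit 2 = 1: acc = O + (3, 5) = (3, 5)

4P = (3, 5)


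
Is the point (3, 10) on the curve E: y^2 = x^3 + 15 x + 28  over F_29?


Check whether y^2 = x^3 + 15 x + 28 (mod 29) for (x, y) = (3, 10).
LHS: y^2 = 10^2 mod 29 = 13
RHS: x^3 + 15 x + 28 = 3^3 + 15*3 + 28 mod 29 = 13
LHS = RHS

Yes, on the curve


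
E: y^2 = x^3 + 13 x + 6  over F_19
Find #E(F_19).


For each x in F_19, count y with y^2 = x^3 + 13 x + 6 mod 19:
  x = 0: RHS = 6, y in [5, 14]  -> 2 point(s)
  x = 1: RHS = 1, y in [1, 18]  -> 2 point(s)
  x = 5: RHS = 6, y in [5, 14]  -> 2 point(s)
  x = 9: RHS = 16, y in [4, 15]  -> 2 point(s)
  x = 11: RHS = 17, y in [6, 13]  -> 2 point(s)
  x = 12: RHS = 9, y in [3, 16]  -> 2 point(s)
  x = 13: RHS = 16, y in [4, 15]  -> 2 point(s)
  x = 14: RHS = 6, y in [5, 14]  -> 2 point(s)
  x = 15: RHS = 4, y in [2, 17]  -> 2 point(s)
  x = 16: RHS = 16, y in [4, 15]  -> 2 point(s)
  x = 18: RHS = 11, y in [7, 12]  -> 2 point(s)
Affine points: 22. Add the point at infinity: total = 23.

#E(F_19) = 23


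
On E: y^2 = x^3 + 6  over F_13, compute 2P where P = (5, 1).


Doubling: s = (3 x1^2 + a) / (2 y1)
s = (3*5^2 + 0) / (2*1) mod 13 = 5
x3 = s^2 - 2 x1 mod 13 = 5^2 - 2*5 = 2
y3 = s (x1 - x3) - y1 mod 13 = 5 * (5 - 2) - 1 = 1

2P = (2, 1)


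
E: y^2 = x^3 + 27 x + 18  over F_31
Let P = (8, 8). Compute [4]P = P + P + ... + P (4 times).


k = 4 = 100_2 (binary, LSB first: 001)
Double-and-add from P = (8, 8):
  bit 0 = 0: acc unchanged = O
  bit 1 = 0: acc unchanged = O
  bit 2 = 1: acc = O + (14, 3) = (14, 3)

4P = (14, 3)


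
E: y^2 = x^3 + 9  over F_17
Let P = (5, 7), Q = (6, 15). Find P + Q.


P != Q, so use the chord formula.
s = (y2 - y1) / (x2 - x1) = (8) / (1) mod 17 = 8
x3 = s^2 - x1 - x2 mod 17 = 8^2 - 5 - 6 = 2
y3 = s (x1 - x3) - y1 mod 17 = 8 * (5 - 2) - 7 = 0

P + Q = (2, 0)


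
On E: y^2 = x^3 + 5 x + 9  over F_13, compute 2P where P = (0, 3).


Doubling: s = (3 x1^2 + a) / (2 y1)
s = (3*0^2 + 5) / (2*3) mod 13 = 3
x3 = s^2 - 2 x1 mod 13 = 3^2 - 2*0 = 9
y3 = s (x1 - x3) - y1 mod 13 = 3 * (0 - 9) - 3 = 9

2P = (9, 9)


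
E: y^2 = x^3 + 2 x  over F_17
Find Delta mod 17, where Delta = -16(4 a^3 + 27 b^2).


4 a^3 + 27 b^2 = 4*2^3 + 27*0^2 = 32 + 0 = 32
Delta = -16 * (32) = -512
Delta mod 17 = 15

Delta = 15 (mod 17)


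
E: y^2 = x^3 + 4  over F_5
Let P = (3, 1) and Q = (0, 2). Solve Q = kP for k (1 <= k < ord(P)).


Enumerate multiples of P until we hit Q = (0, 2):
  1P = (3, 1)
  2P = (0, 2)
Match found at i = 2.

k = 2


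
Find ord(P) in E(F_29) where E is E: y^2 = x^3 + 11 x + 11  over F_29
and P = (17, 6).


Compute successive multiples of P until we hit O:
  1P = (17, 6)
  2P = (18, 3)
  3P = (3, 10)
  4P = (15, 10)
  5P = (1, 20)
  6P = (24, 11)
  7P = (11, 19)
  8P = (21, 22)
  ... (continuing to 29P)
  29P = O

ord(P) = 29


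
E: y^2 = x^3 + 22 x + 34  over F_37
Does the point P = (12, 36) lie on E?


Check whether y^2 = x^3 + 22 x + 34 (mod 37) for (x, y) = (12, 36).
LHS: y^2 = 36^2 mod 37 = 1
RHS: x^3 + 22 x + 34 = 12^3 + 22*12 + 34 mod 37 = 28
LHS != RHS

No, not on the curve


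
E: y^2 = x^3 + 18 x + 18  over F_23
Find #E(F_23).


For each x in F_23, count y with y^2 = x^3 + 18 x + 18 mod 23:
  x = 0: RHS = 18, y in [8, 15]  -> 2 point(s)
  x = 2: RHS = 16, y in [4, 19]  -> 2 point(s)
  x = 4: RHS = 16, y in [4, 19]  -> 2 point(s)
  x = 5: RHS = 3, y in [7, 16]  -> 2 point(s)
  x = 7: RHS = 4, y in [2, 21]  -> 2 point(s)
  x = 9: RHS = 12, y in [9, 14]  -> 2 point(s)
  x = 10: RHS = 2, y in [5, 18]  -> 2 point(s)
  x = 11: RHS = 6, y in [11, 12]  -> 2 point(s)
  x = 14: RHS = 1, y in [1, 22]  -> 2 point(s)
  x = 15: RHS = 6, y in [11, 12]  -> 2 point(s)
  x = 16: RHS = 9, y in [3, 20]  -> 2 point(s)
  x = 17: RHS = 16, y in [4, 19]  -> 2 point(s)
  x = 20: RHS = 6, y in [11, 12]  -> 2 point(s)
Affine points: 26. Add the point at infinity: total = 27.

#E(F_23) = 27


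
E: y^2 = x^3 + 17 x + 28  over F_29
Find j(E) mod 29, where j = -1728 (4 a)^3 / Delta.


Delta = -16(4 a^3 + 27 b^2) mod 29 = 18
-1728 * (4 a)^3 = -1728 * (4*17)^3 mod 29 = 23
j = 23 * 18^(-1) mod 29 = 19

j = 19 (mod 29)


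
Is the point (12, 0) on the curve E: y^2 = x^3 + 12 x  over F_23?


Check whether y^2 = x^3 + 12 x + 0 (mod 23) for (x, y) = (12, 0).
LHS: y^2 = 0^2 mod 23 = 0
RHS: x^3 + 12 x + 0 = 12^3 + 12*12 + 0 mod 23 = 9
LHS != RHS

No, not on the curve


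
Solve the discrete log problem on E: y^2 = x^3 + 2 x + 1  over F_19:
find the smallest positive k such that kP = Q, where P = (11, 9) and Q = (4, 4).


Enumerate multiples of P until we hit Q = (4, 4):
  1P = (11, 9)
  2P = (13, 18)
  3P = (1, 17)
  4P = (16, 14)
  5P = (12, 9)
  6P = (15, 10)
  7P = (18, 13)
  8P = (7, 15)
  9P = (8, 15)
  10P = (4, 15)
  11P = (9, 11)
  12P = (0, 18)
  13P = (6, 18)
  14P = (6, 1)
  15P = (0, 1)
  16P = (9, 8)
  17P = (4, 4)
Match found at i = 17.

k = 17


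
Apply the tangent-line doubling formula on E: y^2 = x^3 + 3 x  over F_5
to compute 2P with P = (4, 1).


Doubling: s = (3 x1^2 + a) / (2 y1)
s = (3*4^2 + 3) / (2*1) mod 5 = 3
x3 = s^2 - 2 x1 mod 5 = 3^2 - 2*4 = 1
y3 = s (x1 - x3) - y1 mod 5 = 3 * (4 - 1) - 1 = 3

2P = (1, 3)


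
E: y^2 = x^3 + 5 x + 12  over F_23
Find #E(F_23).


For each x in F_23, count y with y^2 = x^3 + 5 x + 12 mod 23:
  x = 0: RHS = 12, y in [9, 14]  -> 2 point(s)
  x = 1: RHS = 18, y in [8, 15]  -> 2 point(s)
  x = 3: RHS = 8, y in [10, 13]  -> 2 point(s)
  x = 4: RHS = 4, y in [2, 21]  -> 2 point(s)
  x = 5: RHS = 1, y in [1, 22]  -> 2 point(s)
  x = 8: RHS = 12, y in [9, 14]  -> 2 point(s)
  x = 9: RHS = 4, y in [2, 21]  -> 2 point(s)
  x = 10: RHS = 4, y in [2, 21]  -> 2 point(s)
  x = 11: RHS = 18, y in [8, 15]  -> 2 point(s)
  x = 12: RHS = 6, y in [11, 12]  -> 2 point(s)
  x = 15: RHS = 12, y in [9, 14]  -> 2 point(s)
  x = 16: RHS = 2, y in [5, 18]  -> 2 point(s)
  x = 18: RHS = 0, y in [0]  -> 1 point(s)
  x = 20: RHS = 16, y in [4, 19]  -> 2 point(s)
  x = 22: RHS = 6, y in [11, 12]  -> 2 point(s)
Affine points: 29. Add the point at infinity: total = 30.

#E(F_23) = 30


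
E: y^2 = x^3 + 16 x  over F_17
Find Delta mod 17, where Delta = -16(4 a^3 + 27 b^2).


4 a^3 + 27 b^2 = 4*16^3 + 27*0^2 = 16384 + 0 = 16384
Delta = -16 * (16384) = -262144
Delta mod 17 = 13

Delta = 13 (mod 17)


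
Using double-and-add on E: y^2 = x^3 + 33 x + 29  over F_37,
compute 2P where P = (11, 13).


k = 2 = 10_2 (binary, LSB first: 01)
Double-and-add from P = (11, 13):
  bit 0 = 0: acc unchanged = O
  bit 1 = 1: acc = O + (16, 19) = (16, 19)

2P = (16, 19)


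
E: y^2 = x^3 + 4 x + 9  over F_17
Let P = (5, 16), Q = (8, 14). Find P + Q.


P != Q, so use the chord formula.
s = (y2 - y1) / (x2 - x1) = (15) / (3) mod 17 = 5
x3 = s^2 - x1 - x2 mod 17 = 5^2 - 5 - 8 = 12
y3 = s (x1 - x3) - y1 mod 17 = 5 * (5 - 12) - 16 = 0

P + Q = (12, 0)


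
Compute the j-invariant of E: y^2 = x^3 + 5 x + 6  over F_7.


Delta = -16(4 a^3 + 27 b^2) mod 7 = 3
-1728 * (4 a)^3 = -1728 * (4*5)^3 mod 7 = 6
j = 6 * 3^(-1) mod 7 = 2

j = 2 (mod 7)


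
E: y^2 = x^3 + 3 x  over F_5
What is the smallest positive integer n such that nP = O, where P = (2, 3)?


Compute successive multiples of P until we hit O:
  1P = (2, 3)
  2P = (1, 2)
  3P = (3, 1)
  4P = (4, 1)
  5P = (0, 0)
  6P = (4, 4)
  7P = (3, 4)
  8P = (1, 3)
  ... (continuing to 10P)
  10P = O

ord(P) = 10


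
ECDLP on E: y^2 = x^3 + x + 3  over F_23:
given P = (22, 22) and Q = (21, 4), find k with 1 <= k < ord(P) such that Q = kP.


Enumerate multiples of P until we hit Q = (21, 4):
  1P = (22, 22)
  2P = (6, 15)
  3P = (19, 21)
  4P = (0, 16)
  5P = (14, 22)
  6P = (10, 1)
  7P = (7, 10)
  8P = (2, 17)
  9P = (12, 15)
  10P = (21, 4)
Match found at i = 10.

k = 10


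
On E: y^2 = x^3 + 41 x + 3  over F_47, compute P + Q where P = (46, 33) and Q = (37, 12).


P != Q, so use the chord formula.
s = (y2 - y1) / (x2 - x1) = (26) / (38) mod 47 = 18
x3 = s^2 - x1 - x2 mod 47 = 18^2 - 46 - 37 = 6
y3 = s (x1 - x3) - y1 mod 47 = 18 * (46 - 6) - 33 = 29

P + Q = (6, 29)


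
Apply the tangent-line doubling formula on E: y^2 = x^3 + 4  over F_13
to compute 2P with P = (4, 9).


Doubling: s = (3 x1^2 + a) / (2 y1)
s = (3*4^2 + 0) / (2*9) mod 13 = 7
x3 = s^2 - 2 x1 mod 13 = 7^2 - 2*4 = 2
y3 = s (x1 - x3) - y1 mod 13 = 7 * (4 - 2) - 9 = 5

2P = (2, 5)


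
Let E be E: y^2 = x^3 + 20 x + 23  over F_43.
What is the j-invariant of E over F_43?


Delta = -16(4 a^3 + 27 b^2) mod 43 = 18
-1728 * (4 a)^3 = -1728 * (4*20)^3 mod 43 = 8
j = 8 * 18^(-1) mod 43 = 10

j = 10 (mod 43)


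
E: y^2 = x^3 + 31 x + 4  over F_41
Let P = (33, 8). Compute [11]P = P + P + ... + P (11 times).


k = 11 = 1011_2 (binary, LSB first: 1101)
Double-and-add from P = (33, 8):
  bit 0 = 1: acc = O + (33, 8) = (33, 8)
  bit 1 = 1: acc = (33, 8) + (32, 29) = (7, 20)
  bit 2 = 0: acc unchanged = (7, 20)
  bit 3 = 1: acc = (7, 20) + (37, 29) = (18, 30)

11P = (18, 30)


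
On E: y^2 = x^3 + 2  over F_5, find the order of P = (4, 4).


Compute successive multiples of P until we hit O:
  1P = (4, 4)
  2P = (3, 2)
  3P = (2, 0)
  4P = (3, 3)
  5P = (4, 1)
  6P = O

ord(P) = 6


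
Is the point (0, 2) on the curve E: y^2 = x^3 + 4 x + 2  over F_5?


Check whether y^2 = x^3 + 4 x + 2 (mod 5) for (x, y) = (0, 2).
LHS: y^2 = 2^2 mod 5 = 4
RHS: x^3 + 4 x + 2 = 0^3 + 4*0 + 2 mod 5 = 2
LHS != RHS

No, not on the curve


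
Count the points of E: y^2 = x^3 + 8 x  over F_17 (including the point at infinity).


For each x in F_17, count y with y^2 = x^3 + 8 x + 0 mod 17:
  x = 0: RHS = 0, y in [0]  -> 1 point(s)
  x = 1: RHS = 9, y in [3, 14]  -> 2 point(s)
  x = 3: RHS = 0, y in [0]  -> 1 point(s)
  x = 6: RHS = 9, y in [3, 14]  -> 2 point(s)
  x = 7: RHS = 8, y in [5, 12]  -> 2 point(s)
  x = 8: RHS = 15, y in [7, 10]  -> 2 point(s)
  x = 9: RHS = 2, y in [6, 11]  -> 2 point(s)
  x = 10: RHS = 9, y in [3, 14]  -> 2 point(s)
  x = 11: RHS = 8, y in [5, 12]  -> 2 point(s)
  x = 14: RHS = 0, y in [0]  -> 1 point(s)
  x = 16: RHS = 8, y in [5, 12]  -> 2 point(s)
Affine points: 19. Add the point at infinity: total = 20.

#E(F_17) = 20


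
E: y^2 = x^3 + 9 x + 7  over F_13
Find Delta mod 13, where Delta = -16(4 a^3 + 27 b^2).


4 a^3 + 27 b^2 = 4*9^3 + 27*7^2 = 2916 + 1323 = 4239
Delta = -16 * (4239) = -67824
Delta mod 13 = 10

Delta = 10 (mod 13)


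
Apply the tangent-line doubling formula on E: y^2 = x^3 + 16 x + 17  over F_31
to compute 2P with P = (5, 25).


Doubling: s = (3 x1^2 + a) / (2 y1)
s = (3*5^2 + 16) / (2*25) mod 31 = 26
x3 = s^2 - 2 x1 mod 31 = 26^2 - 2*5 = 15
y3 = s (x1 - x3) - y1 mod 31 = 26 * (5 - 15) - 25 = 25

2P = (15, 25)


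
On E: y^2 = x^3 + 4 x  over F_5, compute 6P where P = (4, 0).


k = 6 = 110_2 (binary, LSB first: 011)
Double-and-add from P = (4, 0):
  bit 0 = 0: acc unchanged = O
  bit 1 = 1: acc = O + O = O
  bit 2 = 1: acc = O + O = O

6P = O


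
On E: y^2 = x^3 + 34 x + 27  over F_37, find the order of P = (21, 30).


Compute successive multiples of P until we hit O:
  1P = (21, 30)
  2P = (35, 32)
  3P = (15, 29)
  4P = (0, 29)
  5P = (28, 19)
  6P = (32, 19)
  7P = (22, 8)
  8P = (34, 34)
  ... (continuing to 23P)
  23P = O

ord(P) = 23


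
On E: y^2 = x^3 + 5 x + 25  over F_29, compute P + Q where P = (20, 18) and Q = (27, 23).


P != Q, so use the chord formula.
s = (y2 - y1) / (x2 - x1) = (5) / (7) mod 29 = 9
x3 = s^2 - x1 - x2 mod 29 = 9^2 - 20 - 27 = 5
y3 = s (x1 - x3) - y1 mod 29 = 9 * (20 - 5) - 18 = 1

P + Q = (5, 1)


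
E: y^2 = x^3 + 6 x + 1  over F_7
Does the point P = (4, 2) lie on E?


Check whether y^2 = x^3 + 6 x + 1 (mod 7) for (x, y) = (4, 2).
LHS: y^2 = 2^2 mod 7 = 4
RHS: x^3 + 6 x + 1 = 4^3 + 6*4 + 1 mod 7 = 5
LHS != RHS

No, not on the curve


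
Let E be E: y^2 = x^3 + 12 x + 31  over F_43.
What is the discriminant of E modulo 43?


4 a^3 + 27 b^2 = 4*12^3 + 27*31^2 = 6912 + 25947 = 32859
Delta = -16 * (32859) = -525744
Delta mod 43 = 17

Delta = 17 (mod 43)


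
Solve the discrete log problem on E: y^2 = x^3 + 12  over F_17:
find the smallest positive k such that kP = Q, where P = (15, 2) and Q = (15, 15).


Enumerate multiples of P until we hit Q = (15, 15):
  1P = (15, 2)
  2P = (13, 4)
  3P = (7, 7)
  4P = (10, 14)
  5P = (10, 3)
  6P = (7, 10)
  7P = (13, 13)
  8P = (15, 15)
Match found at i = 8.

k = 8


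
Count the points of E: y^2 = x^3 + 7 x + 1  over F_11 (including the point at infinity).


For each x in F_11, count y with y^2 = x^3 + 7 x + 1 mod 11:
  x = 0: RHS = 1, y in [1, 10]  -> 2 point(s)
  x = 1: RHS = 9, y in [3, 8]  -> 2 point(s)
  x = 2: RHS = 1, y in [1, 10]  -> 2 point(s)
  x = 3: RHS = 5, y in [4, 7]  -> 2 point(s)
  x = 4: RHS = 5, y in [4, 7]  -> 2 point(s)
  x = 9: RHS = 1, y in [1, 10]  -> 2 point(s)
  x = 10: RHS = 4, y in [2, 9]  -> 2 point(s)
Affine points: 14. Add the point at infinity: total = 15.

#E(F_11) = 15


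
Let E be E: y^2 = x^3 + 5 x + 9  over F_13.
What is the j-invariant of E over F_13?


Delta = -16(4 a^3 + 27 b^2) mod 13 = 12
-1728 * (4 a)^3 = -1728 * (4*5)^3 mod 13 = 5
j = 5 * 12^(-1) mod 13 = 8

j = 8 (mod 13)


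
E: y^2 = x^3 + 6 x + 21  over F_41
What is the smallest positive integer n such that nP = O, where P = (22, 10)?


Compute successive multiples of P until we hit O:
  1P = (22, 10)
  2P = (22, 31)
  3P = O

ord(P) = 3


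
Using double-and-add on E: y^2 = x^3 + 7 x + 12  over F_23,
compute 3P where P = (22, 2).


k = 3 = 11_2 (binary, LSB first: 11)
Double-and-add from P = (22, 2):
  bit 0 = 1: acc = O + (22, 2) = (22, 2)
  bit 1 = 1: acc = (22, 2) + (14, 18) = (14, 5)

3P = (14, 5)


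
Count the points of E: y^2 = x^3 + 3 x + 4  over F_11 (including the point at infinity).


For each x in F_11, count y with y^2 = x^3 + 3 x + 4 mod 11:
  x = 0: RHS = 4, y in [2, 9]  -> 2 point(s)
  x = 4: RHS = 3, y in [5, 6]  -> 2 point(s)
  x = 5: RHS = 1, y in [1, 10]  -> 2 point(s)
  x = 7: RHS = 5, y in [4, 7]  -> 2 point(s)
  x = 8: RHS = 1, y in [1, 10]  -> 2 point(s)
  x = 9: RHS = 1, y in [1, 10]  -> 2 point(s)
  x = 10: RHS = 0, y in [0]  -> 1 point(s)
Affine points: 13. Add the point at infinity: total = 14.

#E(F_11) = 14


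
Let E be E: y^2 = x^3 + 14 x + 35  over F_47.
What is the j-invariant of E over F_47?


Delta = -16(4 a^3 + 27 b^2) mod 47 = 43
-1728 * (4 a)^3 = -1728 * (4*14)^3 mod 47 = 29
j = 29 * 43^(-1) mod 47 = 28

j = 28 (mod 47)


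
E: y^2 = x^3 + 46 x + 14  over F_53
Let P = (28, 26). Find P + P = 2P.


Doubling: s = (3 x1^2 + a) / (2 y1)
s = (3*28^2 + 46) / (2*26) mod 53 = 40
x3 = s^2 - 2 x1 mod 53 = 40^2 - 2*28 = 7
y3 = s (x1 - x3) - y1 mod 53 = 40 * (28 - 7) - 26 = 19

2P = (7, 19)


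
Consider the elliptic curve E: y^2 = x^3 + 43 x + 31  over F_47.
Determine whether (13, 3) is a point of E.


Check whether y^2 = x^3 + 43 x + 31 (mod 47) for (x, y) = (13, 3).
LHS: y^2 = 3^2 mod 47 = 9
RHS: x^3 + 43 x + 31 = 13^3 + 43*13 + 31 mod 47 = 14
LHS != RHS

No, not on the curve


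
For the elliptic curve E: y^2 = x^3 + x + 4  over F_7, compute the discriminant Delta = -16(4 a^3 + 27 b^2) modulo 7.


4 a^3 + 27 b^2 = 4*1^3 + 27*4^2 = 4 + 432 = 436
Delta = -16 * (436) = -6976
Delta mod 7 = 3

Delta = 3 (mod 7)


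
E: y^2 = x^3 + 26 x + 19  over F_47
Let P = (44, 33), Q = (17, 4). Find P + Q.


P != Q, so use the chord formula.
s = (y2 - y1) / (x2 - x1) = (18) / (20) mod 47 = 15
x3 = s^2 - x1 - x2 mod 47 = 15^2 - 44 - 17 = 23
y3 = s (x1 - x3) - y1 mod 47 = 15 * (44 - 23) - 33 = 0

P + Q = (23, 0)


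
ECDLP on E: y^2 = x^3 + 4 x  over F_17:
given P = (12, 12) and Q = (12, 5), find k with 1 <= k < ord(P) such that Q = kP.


Enumerate multiples of P until we hit Q = (12, 5):
  1P = (12, 12)
  2P = (9, 0)
  3P = (12, 5)
Match found at i = 3.

k = 3


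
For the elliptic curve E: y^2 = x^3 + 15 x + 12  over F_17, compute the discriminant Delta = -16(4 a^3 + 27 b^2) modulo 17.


4 a^3 + 27 b^2 = 4*15^3 + 27*12^2 = 13500 + 3888 = 17388
Delta = -16 * (17388) = -278208
Delta mod 17 = 14

Delta = 14 (mod 17)


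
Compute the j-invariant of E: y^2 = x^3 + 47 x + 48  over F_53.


Delta = -16(4 a^3 + 27 b^2) mod 53 = 3
-1728 * (4 a)^3 = -1728 * (4*47)^3 mod 53 = 30
j = 30 * 3^(-1) mod 53 = 10

j = 10 (mod 53)


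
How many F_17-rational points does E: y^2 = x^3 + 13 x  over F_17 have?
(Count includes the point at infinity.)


For each x in F_17, count y with y^2 = x^3 + 13 x + 0 mod 17:
  x = 0: RHS = 0, y in [0]  -> 1 point(s)
  x = 2: RHS = 0, y in [0]  -> 1 point(s)
  x = 3: RHS = 15, y in [7, 10]  -> 2 point(s)
  x = 7: RHS = 9, y in [3, 14]  -> 2 point(s)
  x = 8: RHS = 4, y in [2, 15]  -> 2 point(s)
  x = 9: RHS = 13, y in [8, 9]  -> 2 point(s)
  x = 10: RHS = 8, y in [5, 12]  -> 2 point(s)
  x = 14: RHS = 2, y in [6, 11]  -> 2 point(s)
  x = 15: RHS = 0, y in [0]  -> 1 point(s)
Affine points: 15. Add the point at infinity: total = 16.

#E(F_17) = 16


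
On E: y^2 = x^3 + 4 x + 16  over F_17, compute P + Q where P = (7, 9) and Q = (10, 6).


P != Q, so use the chord formula.
s = (y2 - y1) / (x2 - x1) = (14) / (3) mod 17 = 16
x3 = s^2 - x1 - x2 mod 17 = 16^2 - 7 - 10 = 1
y3 = s (x1 - x3) - y1 mod 17 = 16 * (7 - 1) - 9 = 2

P + Q = (1, 2)


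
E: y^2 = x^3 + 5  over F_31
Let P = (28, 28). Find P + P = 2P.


Doubling: s = (3 x1^2 + a) / (2 y1)
s = (3*28^2 + 0) / (2*28) mod 31 = 11
x3 = s^2 - 2 x1 mod 31 = 11^2 - 2*28 = 3
y3 = s (x1 - x3) - y1 mod 31 = 11 * (28 - 3) - 28 = 30

2P = (3, 30)


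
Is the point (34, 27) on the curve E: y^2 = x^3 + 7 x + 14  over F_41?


Check whether y^2 = x^3 + 7 x + 14 (mod 41) for (x, y) = (34, 27).
LHS: y^2 = 27^2 mod 41 = 32
RHS: x^3 + 7 x + 14 = 34^3 + 7*34 + 14 mod 41 = 32
LHS = RHS

Yes, on the curve


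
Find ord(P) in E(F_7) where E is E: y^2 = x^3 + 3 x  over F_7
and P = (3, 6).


Compute successive multiples of P until we hit O:
  1P = (3, 6)
  2P = (2, 0)
  3P = (3, 1)
  4P = O

ord(P) = 4


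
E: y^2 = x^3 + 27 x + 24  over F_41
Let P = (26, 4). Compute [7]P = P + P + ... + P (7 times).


k = 7 = 111_2 (binary, LSB first: 111)
Double-and-add from P = (26, 4):
  bit 0 = 1: acc = O + (26, 4) = (26, 4)
  bit 1 = 1: acc = (26, 4) + (40, 18) = (17, 5)
  bit 2 = 1: acc = (17, 5) + (38, 11) = (7, 33)

7P = (7, 33)


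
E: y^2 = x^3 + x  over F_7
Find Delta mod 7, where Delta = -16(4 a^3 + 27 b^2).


4 a^3 + 27 b^2 = 4*1^3 + 27*0^2 = 4 + 0 = 4
Delta = -16 * (4) = -64
Delta mod 7 = 6

Delta = 6 (mod 7)


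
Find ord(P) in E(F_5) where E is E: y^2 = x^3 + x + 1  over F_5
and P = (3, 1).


Compute successive multiples of P until we hit O:
  1P = (3, 1)
  2P = (0, 1)
  3P = (2, 4)
  4P = (4, 2)
  5P = (4, 3)
  6P = (2, 1)
  7P = (0, 4)
  8P = (3, 4)
  ... (continuing to 9P)
  9P = O

ord(P) = 9


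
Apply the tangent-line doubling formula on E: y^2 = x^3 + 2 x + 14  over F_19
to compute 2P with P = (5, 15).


Doubling: s = (3 x1^2 + a) / (2 y1)
s = (3*5^2 + 2) / (2*15) mod 19 = 7
x3 = s^2 - 2 x1 mod 19 = 7^2 - 2*5 = 1
y3 = s (x1 - x3) - y1 mod 19 = 7 * (5 - 1) - 15 = 13

2P = (1, 13)


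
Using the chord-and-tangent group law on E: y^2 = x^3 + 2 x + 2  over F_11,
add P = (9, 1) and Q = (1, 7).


P != Q, so use the chord formula.
s = (y2 - y1) / (x2 - x1) = (6) / (3) mod 11 = 2
x3 = s^2 - x1 - x2 mod 11 = 2^2 - 9 - 1 = 5
y3 = s (x1 - x3) - y1 mod 11 = 2 * (9 - 5) - 1 = 7

P + Q = (5, 7)


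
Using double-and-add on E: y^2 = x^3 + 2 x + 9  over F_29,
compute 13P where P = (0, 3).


k = 13 = 1101_2 (binary, LSB first: 1011)
Double-and-add from P = (0, 3):
  bit 0 = 1: acc = O + (0, 3) = (0, 3)
  bit 1 = 0: acc unchanged = (0, 3)
  bit 2 = 1: acc = (0, 3) + (26, 18) = (28, 21)
  bit 3 = 1: acc = (28, 21) + (6, 11) = (0, 26)

13P = (0, 26)


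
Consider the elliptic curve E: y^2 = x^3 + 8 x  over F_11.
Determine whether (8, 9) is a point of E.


Check whether y^2 = x^3 + 8 x + 0 (mod 11) for (x, y) = (8, 9).
LHS: y^2 = 9^2 mod 11 = 4
RHS: x^3 + 8 x + 0 = 8^3 + 8*8 + 0 mod 11 = 4
LHS = RHS

Yes, on the curve


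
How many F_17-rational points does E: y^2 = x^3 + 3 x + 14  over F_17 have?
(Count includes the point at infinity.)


For each x in F_17, count y with y^2 = x^3 + 3 x + 14 mod 17:
  x = 1: RHS = 1, y in [1, 16]  -> 2 point(s)
  x = 3: RHS = 16, y in [4, 13]  -> 2 point(s)
  x = 5: RHS = 1, y in [1, 16]  -> 2 point(s)
  x = 7: RHS = 4, y in [2, 15]  -> 2 point(s)
  x = 11: RHS = 1, y in [1, 16]  -> 2 point(s)
  x = 15: RHS = 0, y in [0]  -> 1 point(s)
Affine points: 11. Add the point at infinity: total = 12.

#E(F_17) = 12


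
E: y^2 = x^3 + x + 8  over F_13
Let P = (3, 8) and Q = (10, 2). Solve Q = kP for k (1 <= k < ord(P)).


Enumerate multiples of P until we hit Q = (10, 2):
  1P = (3, 8)
  2P = (6, 3)
  3P = (1, 6)
  4P = (10, 11)
  5P = (10, 2)
Match found at i = 5.

k = 5


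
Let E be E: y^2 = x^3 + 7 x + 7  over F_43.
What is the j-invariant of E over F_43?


Delta = -16(4 a^3 + 27 b^2) mod 43 = 9
-1728 * (4 a)^3 = -1728 * (4*7)^3 mod 43 = 39
j = 39 * 9^(-1) mod 43 = 33

j = 33 (mod 43)


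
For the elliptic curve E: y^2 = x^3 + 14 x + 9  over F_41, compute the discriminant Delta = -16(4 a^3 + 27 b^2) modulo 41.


4 a^3 + 27 b^2 = 4*14^3 + 27*9^2 = 10976 + 2187 = 13163
Delta = -16 * (13163) = -210608
Delta mod 41 = 9

Delta = 9 (mod 41)


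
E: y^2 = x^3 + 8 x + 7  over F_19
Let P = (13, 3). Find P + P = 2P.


Doubling: s = (3 x1^2 + a) / (2 y1)
s = (3*13^2 + 8) / (2*3) mod 19 = 13
x3 = s^2 - 2 x1 mod 19 = 13^2 - 2*13 = 10
y3 = s (x1 - x3) - y1 mod 19 = 13 * (13 - 10) - 3 = 17

2P = (10, 17)


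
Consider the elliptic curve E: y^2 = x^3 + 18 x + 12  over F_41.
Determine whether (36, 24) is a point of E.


Check whether y^2 = x^3 + 18 x + 12 (mod 41) for (x, y) = (36, 24).
LHS: y^2 = 24^2 mod 41 = 2
RHS: x^3 + 18 x + 12 = 36^3 + 18*36 + 12 mod 41 = 2
LHS = RHS

Yes, on the curve


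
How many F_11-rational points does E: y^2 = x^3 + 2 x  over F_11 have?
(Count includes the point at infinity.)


For each x in F_11, count y with y^2 = x^3 + 2 x + 0 mod 11:
  x = 0: RHS = 0, y in [0]  -> 1 point(s)
  x = 1: RHS = 3, y in [5, 6]  -> 2 point(s)
  x = 2: RHS = 1, y in [1, 10]  -> 2 point(s)
  x = 3: RHS = 0, y in [0]  -> 1 point(s)
  x = 5: RHS = 3, y in [5, 6]  -> 2 point(s)
  x = 7: RHS = 5, y in [4, 7]  -> 2 point(s)
  x = 8: RHS = 0, y in [0]  -> 1 point(s)
Affine points: 11. Add the point at infinity: total = 12.

#E(F_11) = 12


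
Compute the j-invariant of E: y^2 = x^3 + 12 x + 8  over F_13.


Delta = -16(4 a^3 + 27 b^2) mod 13 = 2
-1728 * (4 a)^3 = -1728 * (4*12)^3 mod 13 = 1
j = 1 * 2^(-1) mod 13 = 7

j = 7 (mod 13)


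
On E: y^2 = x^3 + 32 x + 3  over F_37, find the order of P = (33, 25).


Compute successive multiples of P until we hit O:
  1P = (33, 25)
  2P = (15, 26)
  3P = (30, 18)
  4P = (0, 15)
  5P = (1, 6)
  6P = (13, 10)
  7P = (17, 24)
  8P = (36, 28)
  ... (continuing to 42P)
  42P = O

ord(P) = 42


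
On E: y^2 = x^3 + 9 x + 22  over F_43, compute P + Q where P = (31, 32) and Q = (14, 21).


P != Q, so use the chord formula.
s = (y2 - y1) / (x2 - x1) = (32) / (26) mod 43 = 31
x3 = s^2 - x1 - x2 mod 43 = 31^2 - 31 - 14 = 13
y3 = s (x1 - x3) - y1 mod 43 = 31 * (31 - 13) - 32 = 10

P + Q = (13, 10)


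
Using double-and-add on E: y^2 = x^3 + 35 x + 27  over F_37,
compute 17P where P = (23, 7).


k = 17 = 10001_2 (binary, LSB first: 10001)
Double-and-add from P = (23, 7):
  bit 0 = 1: acc = O + (23, 7) = (23, 7)
  bit 1 = 0: acc unchanged = (23, 7)
  bit 2 = 0: acc unchanged = (23, 7)
  bit 3 = 0: acc unchanged = (23, 7)
  bit 4 = 1: acc = (23, 7) + (25, 5) = (27, 34)

17P = (27, 34)


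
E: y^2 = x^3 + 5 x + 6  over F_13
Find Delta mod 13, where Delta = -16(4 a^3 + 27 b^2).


4 a^3 + 27 b^2 = 4*5^3 + 27*6^2 = 500 + 972 = 1472
Delta = -16 * (1472) = -23552
Delta mod 13 = 4

Delta = 4 (mod 13)


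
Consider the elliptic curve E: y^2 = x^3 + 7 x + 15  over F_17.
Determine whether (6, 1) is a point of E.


Check whether y^2 = x^3 + 7 x + 15 (mod 17) for (x, y) = (6, 1).
LHS: y^2 = 1^2 mod 17 = 1
RHS: x^3 + 7 x + 15 = 6^3 + 7*6 + 15 mod 17 = 1
LHS = RHS

Yes, on the curve


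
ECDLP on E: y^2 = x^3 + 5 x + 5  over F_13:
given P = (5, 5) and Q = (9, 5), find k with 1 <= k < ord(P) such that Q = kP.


Enumerate multiples of P until we hit Q = (9, 5):
  1P = (5, 5)
  2P = (2, 6)
  3P = (9, 5)
Match found at i = 3.

k = 3


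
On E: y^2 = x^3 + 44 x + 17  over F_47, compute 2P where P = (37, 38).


Doubling: s = (3 x1^2 + a) / (2 y1)
s = (3*37^2 + 44) / (2*38) mod 47 = 7
x3 = s^2 - 2 x1 mod 47 = 7^2 - 2*37 = 22
y3 = s (x1 - x3) - y1 mod 47 = 7 * (37 - 22) - 38 = 20

2P = (22, 20)


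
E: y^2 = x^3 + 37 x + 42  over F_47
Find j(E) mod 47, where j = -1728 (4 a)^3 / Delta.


Delta = -16(4 a^3 + 27 b^2) mod 47 = 43
-1728 * (4 a)^3 = -1728 * (4*37)^3 mod 47 = 13
j = 13 * 43^(-1) mod 47 = 32

j = 32 (mod 47)


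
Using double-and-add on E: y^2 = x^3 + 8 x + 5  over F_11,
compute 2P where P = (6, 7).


k = 2 = 10_2 (binary, LSB first: 01)
Double-and-add from P = (6, 7):
  bit 0 = 0: acc unchanged = O
  bit 1 = 1: acc = O + (3, 10) = (3, 10)

2P = (3, 10)


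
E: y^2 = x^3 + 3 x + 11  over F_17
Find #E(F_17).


For each x in F_17, count y with y^2 = x^3 + 3 x + 11 mod 17:
  x = 1: RHS = 15, y in [7, 10]  -> 2 point(s)
  x = 2: RHS = 8, y in [5, 12]  -> 2 point(s)
  x = 3: RHS = 13, y in [8, 9]  -> 2 point(s)
  x = 4: RHS = 2, y in [6, 11]  -> 2 point(s)
  x = 5: RHS = 15, y in [7, 10]  -> 2 point(s)
  x = 7: RHS = 1, y in [1, 16]  -> 2 point(s)
  x = 9: RHS = 2, y in [6, 11]  -> 2 point(s)
  x = 10: RHS = 4, y in [2, 15]  -> 2 point(s)
  x = 11: RHS = 15, y in [7, 10]  -> 2 point(s)
  x = 14: RHS = 9, y in [3, 14]  -> 2 point(s)
Affine points: 20. Add the point at infinity: total = 21.

#E(F_17) = 21


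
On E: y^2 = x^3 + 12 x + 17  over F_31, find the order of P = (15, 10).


Compute successive multiples of P until we hit O:
  1P = (15, 10)
  2P = (3, 24)
  3P = (29, 27)
  4P = (19, 25)
  5P = (13, 13)
  6P = (13, 18)
  7P = (19, 6)
  8P = (29, 4)
  ... (continuing to 11P)
  11P = O

ord(P) = 11


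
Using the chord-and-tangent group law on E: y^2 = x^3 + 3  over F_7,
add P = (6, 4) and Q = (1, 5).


P != Q, so use the chord formula.
s = (y2 - y1) / (x2 - x1) = (1) / (2) mod 7 = 4
x3 = s^2 - x1 - x2 mod 7 = 4^2 - 6 - 1 = 2
y3 = s (x1 - x3) - y1 mod 7 = 4 * (6 - 2) - 4 = 5

P + Q = (2, 5)


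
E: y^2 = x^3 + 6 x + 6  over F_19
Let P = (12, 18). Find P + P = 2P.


Doubling: s = (3 x1^2 + a) / (2 y1)
s = (3*12^2 + 6) / (2*18) mod 19 = 9
x3 = s^2 - 2 x1 mod 19 = 9^2 - 2*12 = 0
y3 = s (x1 - x3) - y1 mod 19 = 9 * (12 - 0) - 18 = 14

2P = (0, 14)


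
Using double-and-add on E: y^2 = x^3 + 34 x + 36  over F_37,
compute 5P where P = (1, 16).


k = 5 = 101_2 (binary, LSB first: 101)
Double-and-add from P = (1, 16):
  bit 0 = 1: acc = O + (1, 16) = (1, 16)
  bit 1 = 0: acc unchanged = (1, 16)
  bit 2 = 1: acc = (1, 16) + (25, 34) = (0, 31)

5P = (0, 31)


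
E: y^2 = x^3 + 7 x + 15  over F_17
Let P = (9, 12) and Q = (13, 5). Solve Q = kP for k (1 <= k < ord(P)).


Enumerate multiples of P until we hit Q = (13, 5):
  1P = (9, 12)
  2P = (12, 12)
  3P = (13, 5)
Match found at i = 3.

k = 3


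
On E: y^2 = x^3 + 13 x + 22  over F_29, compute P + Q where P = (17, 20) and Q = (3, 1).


P != Q, so use the chord formula.
s = (y2 - y1) / (x2 - x1) = (10) / (15) mod 29 = 20
x3 = s^2 - x1 - x2 mod 29 = 20^2 - 17 - 3 = 3
y3 = s (x1 - x3) - y1 mod 29 = 20 * (17 - 3) - 20 = 28

P + Q = (3, 28)


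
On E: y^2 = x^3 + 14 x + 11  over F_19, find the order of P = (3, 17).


Compute successive multiples of P until we hit O:
  1P = (3, 17)
  2P = (10, 12)
  3P = (10, 7)
  4P = (3, 2)
  5P = O

ord(P) = 5


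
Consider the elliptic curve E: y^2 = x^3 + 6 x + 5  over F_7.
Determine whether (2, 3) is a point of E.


Check whether y^2 = x^3 + 6 x + 5 (mod 7) for (x, y) = (2, 3).
LHS: y^2 = 3^2 mod 7 = 2
RHS: x^3 + 6 x + 5 = 2^3 + 6*2 + 5 mod 7 = 4
LHS != RHS

No, not on the curve


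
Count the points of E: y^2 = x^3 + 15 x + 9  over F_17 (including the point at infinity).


For each x in F_17, count y with y^2 = x^3 + 15 x + 9 mod 17:
  x = 0: RHS = 9, y in [3, 14]  -> 2 point(s)
  x = 1: RHS = 8, y in [5, 12]  -> 2 point(s)
  x = 2: RHS = 13, y in [8, 9]  -> 2 point(s)
  x = 3: RHS = 13, y in [8, 9]  -> 2 point(s)
  x = 6: RHS = 9, y in [3, 14]  -> 2 point(s)
  x = 7: RHS = 15, y in [7, 10]  -> 2 point(s)
  x = 11: RHS = 9, y in [3, 14]  -> 2 point(s)
  x = 12: RHS = 13, y in [8, 9]  -> 2 point(s)
  x = 13: RHS = 4, y in [2, 15]  -> 2 point(s)
Affine points: 18. Add the point at infinity: total = 19.

#E(F_17) = 19


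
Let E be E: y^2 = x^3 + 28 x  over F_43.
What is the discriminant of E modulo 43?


4 a^3 + 27 b^2 = 4*28^3 + 27*0^2 = 87808 + 0 = 87808
Delta = -16 * (87808) = -1404928
Delta mod 43 = 11

Delta = 11 (mod 43)


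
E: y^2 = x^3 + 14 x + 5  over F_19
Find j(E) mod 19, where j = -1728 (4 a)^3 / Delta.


Delta = -16(4 a^3 + 27 b^2) mod 19 = 12
-1728 * (4 a)^3 = -1728 * (4*14)^3 mod 19 = 18
j = 18 * 12^(-1) mod 19 = 11

j = 11 (mod 19)
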